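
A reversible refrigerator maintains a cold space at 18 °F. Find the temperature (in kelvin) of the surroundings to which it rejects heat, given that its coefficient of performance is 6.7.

T_H ≈ 305 K

T_C = 18 °F → (18 − 32) × 5/9 = -7.78 °C = 265.37 K.
COP_R = T_C/(T_H − T_C) ⇒ T_H = T_C·(1 + 1/COP_R) = 265.37 × (1 + 1/6.7) = 305 K.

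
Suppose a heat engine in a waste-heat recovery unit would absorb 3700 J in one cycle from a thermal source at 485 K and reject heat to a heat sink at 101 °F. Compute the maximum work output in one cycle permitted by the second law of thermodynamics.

T_C = 101 °F → (101 − 32) × 5/9 = 38.33 °C = 311.48 K.
The second-law ceiling is the Carnot efficiency, η_max = 1 − T_C/T_H = 1 − 311.48/485.00 = 0.3578.
W_max = η_max · Q_H = 0.3578 × 3700 = 1324 J.

W_max ≈ 1324 J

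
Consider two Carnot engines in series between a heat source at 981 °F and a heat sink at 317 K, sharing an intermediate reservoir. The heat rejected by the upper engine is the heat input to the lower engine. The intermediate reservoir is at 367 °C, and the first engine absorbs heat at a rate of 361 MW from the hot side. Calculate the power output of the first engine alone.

T_H = 981 °F → (981 − 32) × 5/9 = 527.22 °C = 800.37 K.
T_m = 367 °C → 367 + 273.15 = 640.15 K.
First-stage efficiency η₁ = 1 − T_m/T_H = 1 − 640.15/800.37 = 0.2002.
W₁ = η₁·Q_H = 0.2002 × 361 = 72.3 MW.

Ẇ₁ ≈ 72.3 MW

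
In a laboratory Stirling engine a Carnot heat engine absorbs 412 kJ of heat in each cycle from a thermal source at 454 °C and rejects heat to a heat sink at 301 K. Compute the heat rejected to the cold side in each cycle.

T_H = 454 °C → 454 + 273.15 = 727.15 K.
Carnot efficiency: η = 1 − T_C/T_H = 1 − 301.00/727.15 = 0.5861.
For a reversible cycle Q_C/Q_H = T_C/T_H, so Q_C = 412 × 301.00/727.15 = 170.5 kJ.

Q_C ≈ 170.5 kJ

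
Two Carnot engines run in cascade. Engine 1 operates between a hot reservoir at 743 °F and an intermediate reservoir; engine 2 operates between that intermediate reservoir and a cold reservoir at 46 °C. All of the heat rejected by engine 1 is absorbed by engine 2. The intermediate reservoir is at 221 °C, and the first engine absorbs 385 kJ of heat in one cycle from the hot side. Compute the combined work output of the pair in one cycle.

W_total ≈ 201 kJ

T_H = 743 °F → (743 − 32) × 5/9 = 395.00 °C = 668.15 K.
T_C = 46 °C → 46 + 273.15 = 319.15 K.
Two reversible stages in series are equivalent to a single Carnot engine between T_H and T_C, so η_total = 1 − T_C/T_H = 1 − 319.15/668.15 = 0.5223.
W_total = η_total · Q_H = 0.5223 × 385 = 201 kJ.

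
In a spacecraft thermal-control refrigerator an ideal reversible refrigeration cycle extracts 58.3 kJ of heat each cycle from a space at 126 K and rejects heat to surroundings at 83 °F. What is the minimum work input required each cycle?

T_H = 83 °F → (83 − 32) × 5/9 = 28.33 °C = 301.48 K.
COP_R = T_C/(T_H − T_C) = 126.00/175.48 = 0.7180.
W = Q_C/COP_R = 58.3/0.7180 = 81.2 kJ.

W_in ≈ 81.2 kJ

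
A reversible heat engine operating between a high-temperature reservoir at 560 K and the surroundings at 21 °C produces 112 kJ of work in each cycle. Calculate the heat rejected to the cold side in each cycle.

T_C = 21 °C → 21 + 273.15 = 294.15 K.
Since the cycle is reversible, η = 1 − T_C/T_H = 1 − 294.15/560.00 = 0.4747.
Since Q_C/Q_H = T_C/T_H and Q_H = W/η, Q_C = W·T_C/(T_H − T_C) = 112 × 294.15/265.85 = 123.9 kJ.

Q_C ≈ 123.9 kJ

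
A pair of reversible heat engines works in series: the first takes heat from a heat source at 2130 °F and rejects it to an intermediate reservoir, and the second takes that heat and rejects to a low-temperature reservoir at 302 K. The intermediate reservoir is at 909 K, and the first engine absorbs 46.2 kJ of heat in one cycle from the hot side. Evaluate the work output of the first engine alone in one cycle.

T_H = 2130 °F → (2130 − 32) × 5/9 = 1165.56 °C = 1438.71 K.
First-stage efficiency η₁ = 1 − T_m/T_H = 1 − 909.00/1438.71 = 0.3682.
W₁ = η₁·Q_H = 0.3682 × 46.2 = 17.01 kJ.

W₁ ≈ 17.01 kJ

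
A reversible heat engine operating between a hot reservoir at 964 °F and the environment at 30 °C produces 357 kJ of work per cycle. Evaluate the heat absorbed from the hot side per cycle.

Q_H ≈ 579 kJ

T_H = 964 °F → (964 − 32) × 5/9 = 517.78 °C = 790.93 K.
T_C = 30 °C → 30 + 273.15 = 303.15 K.
Since the cycle is reversible, η = 1 − T_C/T_H = 1 − 303.15/790.93 = 0.6167.
Q_H = W/η = 357/0.6167 = 579 kJ.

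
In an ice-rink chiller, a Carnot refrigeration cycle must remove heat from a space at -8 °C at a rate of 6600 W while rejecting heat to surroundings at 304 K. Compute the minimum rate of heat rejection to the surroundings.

T_C = -8 °C → -8 + 273.15 = 265.15 K.
For a reversible cycle Q_H/Q_C = T_H/T_C, so Q_H = Q_C·T_H/T_C = 6600 × 304.00/265.15 = 7567 W.

Q̇_H ≈ 7567 W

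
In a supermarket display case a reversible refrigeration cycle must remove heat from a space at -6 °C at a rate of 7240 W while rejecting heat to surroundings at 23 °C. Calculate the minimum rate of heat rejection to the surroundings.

T_H = 23 °C → 23 + 273.15 = 296.15 K.
T_C = -6 °C → -6 + 273.15 = 267.15 K.
For a reversible cycle Q_H/Q_C = T_H/T_C, so Q_H = Q_C·T_H/T_C = 7240 × 296.15/267.15 = 8030 W.

Q̇_H ≈ 8030 W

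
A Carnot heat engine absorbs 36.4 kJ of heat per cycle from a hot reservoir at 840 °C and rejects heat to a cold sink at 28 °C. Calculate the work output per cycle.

T_H = 840 °C → 840 + 273.15 = 1113.15 K.
T_C = 28 °C → 28 + 273.15 = 301.15 K.
For a reversible engine, η = 1 − T_C/T_H = 1 − 301.15/1113.15 = 0.7295.
W = η·Q_H = 0.7295 × 36.4 = 26.6 kJ.

W ≈ 26.6 kJ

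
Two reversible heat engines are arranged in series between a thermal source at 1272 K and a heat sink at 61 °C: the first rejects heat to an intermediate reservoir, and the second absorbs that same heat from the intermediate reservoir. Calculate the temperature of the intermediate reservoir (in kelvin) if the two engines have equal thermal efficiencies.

T_C = 61 °C → 61 + 273.15 = 334.15 K.
Equal efficiencies require 1 − T_m/T_H = 1 − T_C/T_m, i.e. T_m/T_H = T_C/T_m, so T_m = √(T_H·T_C) = √(1272.00 × 334.15) = 652 K.

T_m ≈ 652 K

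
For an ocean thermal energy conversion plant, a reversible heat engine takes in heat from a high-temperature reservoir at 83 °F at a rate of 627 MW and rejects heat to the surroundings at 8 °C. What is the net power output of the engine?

Ẇ ≈ 42.3 MW

T_H = 83 °F → (83 − 32) × 5/9 = 28.33 °C = 301.48 K.
T_C = 8 °C → 8 + 273.15 = 281.15 K.
Since the cycle is reversible, η = 1 − T_C/T_H = 1 − 281.15/301.48 = 0.0674.
W = η·Q_H = 0.0674 × 627 = 42.3 MW.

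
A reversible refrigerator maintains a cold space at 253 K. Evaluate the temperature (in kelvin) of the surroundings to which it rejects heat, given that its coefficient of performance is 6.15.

T_H ≈ 294.1 K

COP_R = T_C/(T_H − T_C) ⇒ T_H = T_C·(1 + 1/COP_R) = 253.00 × (1 + 1/6.15) = 294.1 K.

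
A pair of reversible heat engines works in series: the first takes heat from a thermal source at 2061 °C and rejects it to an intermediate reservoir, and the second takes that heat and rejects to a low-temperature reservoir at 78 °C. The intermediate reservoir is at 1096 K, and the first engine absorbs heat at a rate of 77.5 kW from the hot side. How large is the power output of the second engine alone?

Ẇ₂ ≈ 24.7 kW

T_H = 2061 °C → 2061 + 273.15 = 2334.15 K.
T_C = 78 °C → 78 + 273.15 = 351.15 K.
Heat entering the second stage: Q_m = Q_H·(T_m/T_H) = 77.5 × 1096.00/2334.15 = 36.4 kW.
Second-stage efficiency η₂ = 1 − T_C/T_m = 1 − 351.15/1096.00 = 0.6796, so W₂ = η₂·Q_m = 24.7 kW.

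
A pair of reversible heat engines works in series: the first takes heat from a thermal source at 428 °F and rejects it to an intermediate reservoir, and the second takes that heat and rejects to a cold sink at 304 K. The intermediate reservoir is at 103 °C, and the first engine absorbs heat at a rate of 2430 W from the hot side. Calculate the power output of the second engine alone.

T_H = 428 °F → (428 − 32) × 5/9 = 220.00 °C = 493.15 K.
T_m = 103 °C → 103 + 273.15 = 376.15 K.
Heat entering the second stage: Q_m = Q_H·(T_m/T_H) = 2430 × 376.15/493.15 = 1850 W.
Second-stage efficiency η₂ = 1 − T_C/T_m = 1 − 304.00/376.15 = 0.1918, so W₂ = η₂·Q_m = 356 W.

Ẇ₂ ≈ 356 W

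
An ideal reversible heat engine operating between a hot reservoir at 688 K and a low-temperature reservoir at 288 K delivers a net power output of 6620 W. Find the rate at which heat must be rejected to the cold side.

The Carnot efficiency is η = 1 − T_C/T_H = 1 − 288.00/688.00 = 0.5814.
Since Q_C/Q_H = T_C/T_H and Q_H = W/η, Q_C = W·T_C/(T_H − T_C) = 6620 × 288.00/400.00 = 4766 W.

Q̇_C ≈ 4766 W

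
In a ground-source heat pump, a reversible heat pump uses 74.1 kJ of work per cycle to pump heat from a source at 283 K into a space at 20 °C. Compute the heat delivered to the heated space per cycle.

T_H = 20 °C → 20 + 273.15 = 293.15 K.
The Carnot heat-pump COP is COP_HP = T_H/(T_H − T_C) = 293.15/10.15 = 28.8818.
Q_H = COP_HP · W = 28.8818 × 74.1 = 2140 kJ.

Q_H ≈ 2140 kJ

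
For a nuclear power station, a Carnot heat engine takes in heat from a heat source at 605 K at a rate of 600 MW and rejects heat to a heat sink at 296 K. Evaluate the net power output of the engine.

Ẇ ≈ 306.4 MW

η_rev = 1 − T_C/T_H = 1 − 296.00/605.00 = 0.5107.
W = η·Q_H = 0.5107 × 600 = 306.4 MW.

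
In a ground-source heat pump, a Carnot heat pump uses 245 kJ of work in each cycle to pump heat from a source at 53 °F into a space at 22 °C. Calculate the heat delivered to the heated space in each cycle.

Q_H ≈ 7000 kJ

T_H = 22 °C → 22 + 273.15 = 295.15 K.
T_C = 53 °F → (53 − 32) × 5/9 = 11.67 °C = 284.82 K.
COP_HP = T_H/(T_H − T_C) = 295.15/10.33 = 28.5629.
Q_H = COP_HP · W = 28.5629 × 245 = 7000 kJ.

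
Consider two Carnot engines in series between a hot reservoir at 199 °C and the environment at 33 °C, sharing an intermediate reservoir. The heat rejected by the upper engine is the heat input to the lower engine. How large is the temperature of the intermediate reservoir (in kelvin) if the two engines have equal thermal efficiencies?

T_H = 199 °C → 199 + 273.15 = 472.15 K.
T_C = 33 °C → 33 + 273.15 = 306.15 K.
Equal efficiencies require 1 − T_m/T_H = 1 − T_C/T_m, i.e. T_m/T_H = T_C/T_m, so T_m = √(T_H·T_C) = √(472.15 × 306.15) = 380 K.

T_m ≈ 380 K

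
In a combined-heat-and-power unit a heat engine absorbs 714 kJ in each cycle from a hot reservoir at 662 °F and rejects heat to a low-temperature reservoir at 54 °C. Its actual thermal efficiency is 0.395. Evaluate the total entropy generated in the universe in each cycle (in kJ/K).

ΔS_univ ≈ 0.175 kJ/K

T_H = 662 °F → (662 − 32) × 5/9 = 350.00 °C = 623.15 K.
T_C = 54 °C → 54 + 273.15 = 327.15 K.
W = η·Q_H = 0.395 × 714 = 282.0 kJ, so Q_C = Q_H − W = 432.0 kJ.
Entropy balance on the reservoirs: −Q_H/T_H = -1.146 kJ/K, +Q_C/T_C = 1.320 kJ/K.
ΔS_univ = −Q_H/T_H + Q_C/T_C = 0.175 kJ/K (> 0, since η = 0.395 < η_Carnot = 0.475).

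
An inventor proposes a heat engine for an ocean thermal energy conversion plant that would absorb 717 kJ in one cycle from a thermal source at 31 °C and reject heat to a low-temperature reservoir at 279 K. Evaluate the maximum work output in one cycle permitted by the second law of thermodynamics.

T_H = 31 °C → 31 + 273.15 = 304.15 K.
The upper bound on efficiency is η_max = 1 − T_C/T_H = 1 − 279.00/304.15 = 0.0827.
W_max = η_max · Q_H = 0.0827 × 717 = 59.3 kJ.

W_max ≈ 59.3 kJ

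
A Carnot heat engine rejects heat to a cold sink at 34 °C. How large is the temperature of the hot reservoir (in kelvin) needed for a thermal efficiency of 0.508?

T_C = 34 °C → 34 + 273.15 = 307.15 K.
From η = 1 − T_C/T_H, solving for T_H gives T_H = T_C/(1 − η) = 307.15/(1 − 0.508) = 624 K.

T_H ≈ 624 K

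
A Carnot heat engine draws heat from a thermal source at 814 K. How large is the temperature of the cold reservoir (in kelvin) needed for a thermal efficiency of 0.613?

T_C ≈ 315 K

From η = 1 − T_C/T_H, T_C = T_H·(1 − η) = 814.00 × (1 − 0.613) = 315 K.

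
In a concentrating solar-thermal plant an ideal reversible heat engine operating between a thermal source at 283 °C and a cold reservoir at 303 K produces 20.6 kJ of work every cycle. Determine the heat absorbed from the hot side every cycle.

Q_H ≈ 45.3 kJ

T_H = 283 °C → 283 + 273.15 = 556.15 K.
Carnot efficiency: η = 1 − T_C/T_H = 1 − 303.00/556.15 = 0.4552.
Q_H = W/η = 20.6/0.4552 = 45.3 kJ.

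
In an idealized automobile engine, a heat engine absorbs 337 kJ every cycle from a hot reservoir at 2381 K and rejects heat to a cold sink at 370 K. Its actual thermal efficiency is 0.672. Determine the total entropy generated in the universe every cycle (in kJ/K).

W = η·Q_H = 0.672 × 337 = 226.5 kJ, so Q_C = Q_H − W = 110.5 kJ.
Reservoir entropy changes: ΔS_H = −Q_H/T_H = −337/2381.00 = -0.1415 kJ/K and ΔS_C = +Q_C/T_C = 110.5/370.00 = 0.2987 kJ/K.
ΔS_univ = −Q_H/T_H + Q_C/T_C = 0.157 kJ/K (> 0, since η = 0.672 < η_Carnot = 0.845).

ΔS_univ ≈ 0.157 kJ/K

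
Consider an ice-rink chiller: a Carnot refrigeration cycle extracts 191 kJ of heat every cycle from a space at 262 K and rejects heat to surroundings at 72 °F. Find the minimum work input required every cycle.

W_in ≈ 24.33 kJ

T_H = 72 °F → (72 − 32) × 5/9 = 22.22 °C = 295.37 K.
COP_R = T_C/(T_H − T_C) = 262.00/33.37 = 7.8508.
W = Q_C/COP_R = 191/7.8508 = 24.33 kJ.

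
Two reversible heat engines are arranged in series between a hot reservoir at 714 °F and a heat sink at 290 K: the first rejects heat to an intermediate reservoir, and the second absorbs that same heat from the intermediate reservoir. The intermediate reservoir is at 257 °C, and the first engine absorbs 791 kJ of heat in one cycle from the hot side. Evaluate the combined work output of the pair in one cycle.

T_H = 714 °F → (714 − 32) × 5/9 = 378.89 °C = 652.04 K.
Two reversible stages in series are equivalent to a single Carnot engine between T_H and T_C, so η_total = 1 − T_C/T_H = 1 − 290.00/652.04 = 0.5552.
W_total = η_total · Q_H = 0.5552 × 791 = 439 kJ.

W_total ≈ 439 kJ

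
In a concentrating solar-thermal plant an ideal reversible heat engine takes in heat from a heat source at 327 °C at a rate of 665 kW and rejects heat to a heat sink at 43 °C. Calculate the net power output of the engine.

T_H = 327 °C → 327 + 273.15 = 600.15 K.
T_C = 43 °C → 43 + 273.15 = 316.15 K.
Carnot efficiency: η = 1 − T_C/T_H = 1 − 316.15/600.15 = 0.4732.
W = η·Q_H = 0.4732 × 665 = 315 kW.

Ẇ ≈ 315 kW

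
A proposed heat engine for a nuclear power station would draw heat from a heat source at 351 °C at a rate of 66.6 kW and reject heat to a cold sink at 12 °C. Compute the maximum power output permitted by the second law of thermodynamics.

T_H = 351 °C → 351 + 273.15 = 624.15 K.
T_C = 12 °C → 12 + 273.15 = 285.15 K.
The second-law ceiling is the Carnot efficiency, η_max = 1 − T_C/T_H = 1 − 285.15/624.15 = 0.5431.
W_max = η_max · Q_H = 0.5431 × 66.6 = 36.2 kW.

Ẇ_max ≈ 36.2 kW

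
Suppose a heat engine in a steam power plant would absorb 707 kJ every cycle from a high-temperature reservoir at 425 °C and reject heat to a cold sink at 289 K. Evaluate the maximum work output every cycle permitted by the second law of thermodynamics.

W_max ≈ 414 kJ

T_H = 425 °C → 425 + 273.15 = 698.15 K.
No engine can exceed the Carnot limit: η_max = 1 − T_C/T_H = 1 − 289.00/698.15 = 0.5860.
W_max = η_max · Q_H = 0.5860 × 707 = 414 kJ.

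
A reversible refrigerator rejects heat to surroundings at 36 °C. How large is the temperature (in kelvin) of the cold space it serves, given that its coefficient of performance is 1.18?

T_H = 36 °C → 36 + 273.15 = 309.15 K.
COP_R = T_C/(T_H − T_C) ⇒ T_C = T_H·COP_R/(1 + COP_R) = 309.15 × 1.18/(1 + 1.18) = 167.3 K.

T_C ≈ 167.3 K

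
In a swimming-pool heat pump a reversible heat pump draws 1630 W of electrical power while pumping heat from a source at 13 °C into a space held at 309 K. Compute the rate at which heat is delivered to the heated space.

Q̇_H ≈ 22000 W

T_C = 13 °C → 13 + 273.15 = 286.15 K.
COP_HP = T_H/(T_H − T_C) = 309.00/22.85 = 13.5230.
Q_H = COP_HP · W = 13.5230 × 1630 = 22000 W.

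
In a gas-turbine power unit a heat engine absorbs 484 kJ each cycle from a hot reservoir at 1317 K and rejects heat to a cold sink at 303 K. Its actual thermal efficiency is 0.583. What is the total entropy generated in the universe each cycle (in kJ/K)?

ΔS_univ ≈ 0.299 kJ/K

W = η·Q_H = 0.583 × 484 = 282.2 kJ, so Q_C = Q_H − W = 201.8 kJ.
Reservoir entropy changes: ΔS_H = −Q_H/T_H = −484/1317.00 = -0.3675 kJ/K and ΔS_C = +Q_C/T_C = 201.8/303.00 = 0.6661 kJ/K.
ΔS_univ = −Q_H/T_H + Q_C/T_C = 0.299 kJ/K (> 0, since η = 0.583 < η_Carnot = 0.770).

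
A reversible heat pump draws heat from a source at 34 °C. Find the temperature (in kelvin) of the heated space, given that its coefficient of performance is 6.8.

T_C = 34 °C → 34 + 273.15 = 307.15 K.
COP_HP = T_H/(T_H − T_C) ⇒ T_H = T_C·COP_HP/(COP_HP − 1) = 307.15 × 6.8/(6.8 − 1) = 360.1 K.

T_H ≈ 360.1 K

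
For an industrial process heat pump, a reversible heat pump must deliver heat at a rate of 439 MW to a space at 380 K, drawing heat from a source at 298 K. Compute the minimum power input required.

Ẇ_in ≈ 94.7 MW

The Carnot heat-pump COP is COP_HP = T_H/(T_H − T_C) = 380.00/82.00 = 4.6341.
W = Q_H/COP_HP = 439/4.6341 = 94.7 MW.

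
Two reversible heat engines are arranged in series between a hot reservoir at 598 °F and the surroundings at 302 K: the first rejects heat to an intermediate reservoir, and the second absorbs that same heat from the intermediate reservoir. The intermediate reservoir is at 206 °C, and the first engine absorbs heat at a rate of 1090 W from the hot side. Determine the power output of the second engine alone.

Ẇ₂ ≈ 329 W

T_H = 598 °F → (598 − 32) × 5/9 = 314.44 °C = 587.59 K.
T_m = 206 °C → 206 + 273.15 = 479.15 K.
Heat entering the second stage: Q_m = Q_H·(T_m/T_H) = 1090 × 479.15/587.59 = 889 W.
Second-stage efficiency η₂ = 1 − T_C/T_m = 1 − 302.00/479.15 = 0.3697, so W₂ = η₂·Q_m = 329 W.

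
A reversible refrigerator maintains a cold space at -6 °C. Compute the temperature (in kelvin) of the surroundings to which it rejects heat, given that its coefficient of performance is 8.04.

T_C = -6 °C → -6 + 273.15 = 267.15 K.
COP_R = T_C/(T_H − T_C) ⇒ T_H = T_C·(1 + 1/COP_R) = 267.15 × (1 + 1/8.04) = 300 K.

T_H ≈ 300 K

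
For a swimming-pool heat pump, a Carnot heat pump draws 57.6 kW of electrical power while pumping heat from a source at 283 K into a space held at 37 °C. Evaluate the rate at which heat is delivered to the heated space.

Q̇_H ≈ 658.0 kW

T_H = 37 °C → 37 + 273.15 = 310.15 K.
The Carnot heat-pump COP is COP_HP = T_H/(T_H − T_C) = 310.15/27.15 = 11.4236.
Q_H = COP_HP · W = 11.4236 × 57.6 = 658.0 kW.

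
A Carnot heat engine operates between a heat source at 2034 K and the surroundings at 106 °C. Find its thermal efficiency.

η ≈ 0.814

T_C = 106 °C → 106 + 273.15 = 379.15 K.
Carnot efficiency: η = 1 − T_C/T_H = 1 − 379.15/2034.00 = 0.814.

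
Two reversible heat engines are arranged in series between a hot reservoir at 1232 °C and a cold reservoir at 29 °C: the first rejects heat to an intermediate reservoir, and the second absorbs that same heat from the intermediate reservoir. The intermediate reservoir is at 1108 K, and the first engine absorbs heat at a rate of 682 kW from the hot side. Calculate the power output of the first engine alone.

Ẇ₁ ≈ 180 kW

T_H = 1232 °C → 1232 + 273.15 = 1505.15 K.
T_C = 29 °C → 29 + 273.15 = 302.15 K.
First-stage efficiency η₁ = 1 − T_m/T_H = 1 − 1108.00/1505.15 = 0.2639.
W₁ = η₁·Q_H = 0.2639 × 682 = 180 kW.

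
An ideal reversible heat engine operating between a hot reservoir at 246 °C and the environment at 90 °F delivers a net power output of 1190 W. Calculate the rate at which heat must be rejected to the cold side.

T_H = 246 °C → 246 + 273.15 = 519.15 K.
T_C = 90 °F → (90 − 32) × 5/9 = 32.22 °C = 305.37 K.
Carnot efficiency: η = 1 − T_C/T_H = 1 − 305.37/519.15 = 0.4118.
Since Q_C/Q_H = T_C/T_H and Q_H = W/η, Q_C = W·T_C/(T_H − T_C) = 1190 × 305.37/213.78 = 1700 W.

Q̇_C ≈ 1700 W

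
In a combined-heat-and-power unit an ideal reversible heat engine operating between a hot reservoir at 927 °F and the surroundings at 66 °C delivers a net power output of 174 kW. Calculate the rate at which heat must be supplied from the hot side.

Q̇_H ≈ 310.8 kW

T_H = 927 °F → (927 − 32) × 5/9 = 497.22 °C = 770.37 K.
T_C = 66 °C → 66 + 273.15 = 339.15 K.
η_rev = 1 − T_C/T_H = 1 − 339.15/770.37 = 0.5598.
Q_H = W/η = 174/0.5598 = 310.8 kW.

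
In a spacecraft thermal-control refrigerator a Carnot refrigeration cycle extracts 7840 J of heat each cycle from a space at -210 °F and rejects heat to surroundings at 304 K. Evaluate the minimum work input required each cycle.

W_in ≈ 9340 J

T_C = -210 °F → (-210 − 32) × 5/9 = -134.44 °C = 138.71 K.
COP_R = T_C/(T_H − T_C) = 138.71/165.29 = 0.8391.
W = Q_C/COP_R = 7840/0.8391 = 9340 J.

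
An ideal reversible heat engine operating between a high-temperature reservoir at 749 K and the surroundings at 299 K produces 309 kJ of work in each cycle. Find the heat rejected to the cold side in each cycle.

For a reversible engine, η = 1 − T_C/T_H = 1 − 299.00/749.00 = 0.6008.
Since Q_C/Q_H = T_C/T_H and Q_H = W/η, Q_C = W·T_C/(T_H − T_C) = 309 × 299.00/450.00 = 205.3 kJ.

Q_C ≈ 205.3 kJ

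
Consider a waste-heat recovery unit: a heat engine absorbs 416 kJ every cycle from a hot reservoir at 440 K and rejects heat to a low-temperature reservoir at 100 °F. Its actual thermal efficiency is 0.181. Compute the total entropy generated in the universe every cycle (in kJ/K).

T_C = 100 °F → (100 − 32) × 5/9 = 37.78 °C = 310.93 K.
W = η·Q_H = 0.181 × 416 = 75.30 kJ, so Q_C = Q_H − W = 340.7 kJ.
Entropy balance on the reservoirs: −Q_H/T_H = -0.9455 kJ/K, +Q_C/T_C = 1.096 kJ/K.
ΔS_univ = −Q_H/T_H + Q_C/T_C = 0.150 kJ/K (> 0, since η = 0.181 < η_Carnot = 0.293).

ΔS_univ ≈ 0.150 kJ/K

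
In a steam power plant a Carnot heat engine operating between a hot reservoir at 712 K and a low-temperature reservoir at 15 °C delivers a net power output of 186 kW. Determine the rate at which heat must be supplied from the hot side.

Q̇_H ≈ 312 kW

T_C = 15 °C → 15 + 273.15 = 288.15 K.
Carnot efficiency: η = 1 − T_C/T_H = 1 − 288.15/712.00 = 0.5953.
Q_H = W/η = 186/0.5953 = 312 kW.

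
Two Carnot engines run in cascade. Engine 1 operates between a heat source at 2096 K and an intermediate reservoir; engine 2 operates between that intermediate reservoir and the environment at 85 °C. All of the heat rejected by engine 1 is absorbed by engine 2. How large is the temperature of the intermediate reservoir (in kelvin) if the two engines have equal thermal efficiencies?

T_m ≈ 866.4 K

T_C = 85 °C → 85 + 273.15 = 358.15 K.
Equal efficiencies require 1 − T_m/T_H = 1 − T_C/T_m, i.e. T_m/T_H = T_C/T_m, so T_m = √(T_H·T_C) = √(2096.00 × 358.15) = 866.4 K.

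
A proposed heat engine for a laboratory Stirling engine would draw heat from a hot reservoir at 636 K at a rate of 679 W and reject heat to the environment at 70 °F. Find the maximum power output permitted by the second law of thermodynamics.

Ẇ_max ≈ 364.8 W

T_C = 70 °F → (70 − 32) × 5/9 = 21.11 °C = 294.26 K.
The upper bound on efficiency is η_max = 1 − T_C/T_H = 1 − 294.26/636.00 = 0.5373.
W_max = η_max · Q_H = 0.5373 × 679 = 364.8 W.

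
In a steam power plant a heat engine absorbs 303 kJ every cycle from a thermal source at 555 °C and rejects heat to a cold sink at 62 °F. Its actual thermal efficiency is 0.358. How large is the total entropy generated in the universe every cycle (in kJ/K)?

T_H = 555 °C → 555 + 273.15 = 828.15 K.
T_C = 62 °F → (62 − 32) × 5/9 = 16.67 °C = 289.82 K.
W = η·Q_H = 0.358 × 303 = 108.5 kJ, so Q_C = Q_H − W = 194.5 kJ.
The hot reservoir loses entropy Q_H/T_H = 303/828.15 = 0.3659 kJ/K; the cold reservoir gains Q_C/T_C = 194.5/289.82 = 0.6712 kJ/K.
ΔS_univ = −Q_H/T_H + Q_C/T_C = 0.3053 kJ/K (> 0, since η = 0.358 < η_Carnot = 0.650).

ΔS_univ ≈ 0.3053 kJ/K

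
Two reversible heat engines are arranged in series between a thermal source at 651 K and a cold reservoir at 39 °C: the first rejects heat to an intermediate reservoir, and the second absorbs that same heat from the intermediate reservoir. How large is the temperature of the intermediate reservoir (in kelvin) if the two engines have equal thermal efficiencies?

T_m ≈ 450.8 K

T_C = 39 °C → 39 + 273.15 = 312.15 K.
Equal efficiencies require 1 − T_m/T_H = 1 − T_C/T_m, i.e. T_m/T_H = T_C/T_m, so T_m = √(T_H·T_C) = √(651.00 × 312.15) = 450.8 K.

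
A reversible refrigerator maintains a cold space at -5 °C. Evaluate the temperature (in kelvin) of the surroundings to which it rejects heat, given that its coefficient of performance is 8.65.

T_C = -5 °C → -5 + 273.15 = 268.15 K.
COP_R = T_C/(T_H − T_C) ⇒ T_H = T_C·(1 + 1/COP_R) = 268.15 × (1 + 1/8.65) = 299.1 K.

T_H ≈ 299.1 K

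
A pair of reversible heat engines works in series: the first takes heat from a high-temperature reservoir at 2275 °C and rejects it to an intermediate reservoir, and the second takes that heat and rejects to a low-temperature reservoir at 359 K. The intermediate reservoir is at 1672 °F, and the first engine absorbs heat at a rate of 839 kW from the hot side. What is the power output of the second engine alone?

Ẇ₂ ≈ 271.7 kW

T_H = 2275 °C → 2275 + 273.15 = 2548.15 K.
T_m = 1672 °F → (1672 − 32) × 5/9 = 911.11 °C = 1184.26 K.
Heat entering the second stage: Q_m = Q_H·(T_m/T_H) = 839 × 1184.26/2548.15 = 389.9 kW.
Second-stage efficiency η₂ = 1 − T_C/T_m = 1 − 359.00/1184.26 = 0.6969, so W₂ = η₂·Q_m = 271.7 kW.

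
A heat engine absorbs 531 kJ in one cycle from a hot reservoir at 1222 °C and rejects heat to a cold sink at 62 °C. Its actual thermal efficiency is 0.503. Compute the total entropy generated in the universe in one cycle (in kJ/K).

ΔS_univ ≈ 0.432 kJ/K

T_H = 1222 °C → 1222 + 273.15 = 1495.15 K.
T_C = 62 °C → 62 + 273.15 = 335.15 K.
W = η·Q_H = 0.503 × 531 = 267.1 kJ, so Q_C = Q_H − W = 263.9 kJ.
Reservoir entropy changes: ΔS_H = −Q_H/T_H = −531/1495.15 = -0.3551 kJ/K and ΔS_C = +Q_C/T_C = 263.9/335.15 = 0.7874 kJ/K.
ΔS_univ = −Q_H/T_H + Q_C/T_C = 0.432 kJ/K (> 0, since η = 0.503 < η_Carnot = 0.776).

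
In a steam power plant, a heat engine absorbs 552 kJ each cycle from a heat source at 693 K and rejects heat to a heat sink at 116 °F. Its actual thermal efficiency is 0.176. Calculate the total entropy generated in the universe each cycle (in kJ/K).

T_C = 116 °F → (116 − 32) × 5/9 = 46.67 °C = 319.82 K.
W = η·Q_H = 0.176 × 552 = 97.15 kJ, so Q_C = Q_H − W = 454.8 kJ.
The hot reservoir loses entropy Q_H/T_H = 552/693.00 = 0.7965 kJ/K; the cold reservoir gains Q_C/T_C = 454.8/319.82 = 1.422 kJ/K.
ΔS_univ = −Q_H/T_H + Q_C/T_C = 0.626 kJ/K (> 0, since η = 0.176 < η_Carnot = 0.539).

ΔS_univ ≈ 0.626 kJ/K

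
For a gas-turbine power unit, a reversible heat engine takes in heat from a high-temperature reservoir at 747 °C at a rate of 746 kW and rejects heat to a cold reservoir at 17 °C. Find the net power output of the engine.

Ẇ ≈ 533.8 kW

T_H = 747 °C → 747 + 273.15 = 1020.15 K.
T_C = 17 °C → 17 + 273.15 = 290.15 K.
Carnot efficiency: η = 1 − T_C/T_H = 1 − 290.15/1020.15 = 0.7156.
W = η·Q_H = 0.7156 × 746 = 533.8 kW.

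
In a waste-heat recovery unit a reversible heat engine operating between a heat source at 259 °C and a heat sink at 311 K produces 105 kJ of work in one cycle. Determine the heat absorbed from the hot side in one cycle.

T_H = 259 °C → 259 + 273.15 = 532.15 K.
For a reversible engine, η = 1 − T_C/T_H = 1 − 311.00/532.15 = 0.4156.
Q_H = W/η = 105/0.4156 = 253 kJ.

Q_H ≈ 253 kJ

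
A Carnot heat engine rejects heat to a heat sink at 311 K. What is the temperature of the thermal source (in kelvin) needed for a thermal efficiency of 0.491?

T_H ≈ 611.0 K

From η = 1 − T_C/T_H, solving for T_H gives T_H = T_C/(1 − η) = 311.00/(1 − 0.491) = 611.0 K.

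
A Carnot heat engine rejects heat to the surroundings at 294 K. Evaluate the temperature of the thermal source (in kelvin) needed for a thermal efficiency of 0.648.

T_H ≈ 835 K

From η = 1 − T_C/T_H, solving for T_H gives T_H = T_C/(1 − η) = 294.00/(1 − 0.648) = 835 K.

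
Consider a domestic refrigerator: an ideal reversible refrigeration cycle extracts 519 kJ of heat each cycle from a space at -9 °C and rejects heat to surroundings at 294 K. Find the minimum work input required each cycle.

W_in ≈ 58.65 kJ

T_C = -9 °C → -9 + 273.15 = 264.15 K.
The reversible coefficient of performance is COP_R = T_C/(T_H − T_C) = 264.15/29.85 = 8.8492.
W = Q_C/COP_R = 519/8.8492 = 58.65 kJ.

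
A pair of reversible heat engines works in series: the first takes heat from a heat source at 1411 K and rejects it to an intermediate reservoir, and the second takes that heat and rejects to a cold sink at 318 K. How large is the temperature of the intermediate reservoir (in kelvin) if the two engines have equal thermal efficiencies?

Equal efficiencies require 1 − T_m/T_H = 1 − T_C/T_m, i.e. T_m/T_H = T_C/T_m, so T_m = √(T_H·T_C) = √(1411.00 × 318.00) = 670 K.

T_m ≈ 670 K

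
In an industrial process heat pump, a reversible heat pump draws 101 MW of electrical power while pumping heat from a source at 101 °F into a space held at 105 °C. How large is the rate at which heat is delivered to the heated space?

T_H = 105 °C → 105 + 273.15 = 378.15 K.
T_C = 101 °F → (101 − 32) × 5/9 = 38.33 °C = 311.48 K.
The Carnot heat-pump COP is COP_HP = T_H/(T_H − T_C) = 378.15/66.67 = 5.6722.
Q_H = COP_HP · W = 5.6722 × 101 = 573 MW.

Q̇_H ≈ 573 MW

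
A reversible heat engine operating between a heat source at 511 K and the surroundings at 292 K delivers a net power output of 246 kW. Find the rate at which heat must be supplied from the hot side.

η_rev = 1 − T_C/T_H = 1 − 292.00/511.00 = 0.4286.
Q_H = W/η = 246/0.4286 = 574 kW.

Q̇_H ≈ 574 kW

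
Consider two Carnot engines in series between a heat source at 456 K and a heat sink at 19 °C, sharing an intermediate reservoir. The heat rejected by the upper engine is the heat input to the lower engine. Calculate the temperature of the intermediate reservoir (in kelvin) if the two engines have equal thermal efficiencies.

T_m ≈ 365 K

T_C = 19 °C → 19 + 273.15 = 292.15 K.
Equal efficiencies require 1 − T_m/T_H = 1 − T_C/T_m, i.e. T_m/T_H = T_C/T_m, so T_m = √(T_H·T_C) = √(456.00 × 292.15) = 365 K.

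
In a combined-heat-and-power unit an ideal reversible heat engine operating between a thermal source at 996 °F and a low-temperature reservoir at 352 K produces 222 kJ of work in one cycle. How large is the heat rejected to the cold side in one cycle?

T_H = 996 °F → (996 − 32) × 5/9 = 535.56 °C = 808.71 K.
The Carnot efficiency is η = 1 − T_C/T_H = 1 − 352.00/808.71 = 0.5647.
Since Q_C/Q_H = T_C/T_H and Q_H = W/η, Q_C = W·T_C/(T_H − T_C) = 222 × 352.00/456.71 = 171 kJ.

Q_C ≈ 171 kJ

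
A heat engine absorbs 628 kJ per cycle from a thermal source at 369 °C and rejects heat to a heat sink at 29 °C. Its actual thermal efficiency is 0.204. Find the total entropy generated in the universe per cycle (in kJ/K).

ΔS_univ ≈ 0.676 kJ/K

T_H = 369 °C → 369 + 273.15 = 642.15 K.
T_C = 29 °C → 29 + 273.15 = 302.15 K.
W = η·Q_H = 0.204 × 628 = 128.1 kJ, so Q_C = Q_H − W = 499.9 kJ.
Reservoir entropy changes: ΔS_H = −Q_H/T_H = −628/642.15 = -0.9780 kJ/K and ΔS_C = +Q_C/T_C = 499.9/302.15 = 1.654 kJ/K.
ΔS_univ = −Q_H/T_H + Q_C/T_C = 0.676 kJ/K (> 0, since η = 0.204 < η_Carnot = 0.529).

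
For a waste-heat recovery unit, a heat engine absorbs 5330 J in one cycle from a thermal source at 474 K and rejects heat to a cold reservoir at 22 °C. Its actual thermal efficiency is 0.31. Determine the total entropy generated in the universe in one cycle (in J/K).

T_C = 22 °C → 22 + 273.15 = 295.15 K.
W = η·Q_H = 0.31 × 5330 = 1652 J, so Q_C = Q_H − W = 3678 J.
The hot reservoir loses entropy Q_H/T_H = 5330/474.00 = 11.24 J/K; the cold reservoir gains Q_C/T_C = 3678/295.15 = 12.46 J/K.
ΔS_univ = −Q_H/T_H + Q_C/T_C = 1.22 J/K (> 0, since η = 0.31 < η_Carnot = 0.377).

ΔS_univ ≈ 1.22 J/K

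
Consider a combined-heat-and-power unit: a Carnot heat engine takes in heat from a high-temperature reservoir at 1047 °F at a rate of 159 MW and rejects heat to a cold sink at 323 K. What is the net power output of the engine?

T_H = 1047 °F → (1047 − 32) × 5/9 = 563.89 °C = 837.04 K.
The Carnot efficiency is η = 1 − T_C/T_H = 1 − 323.00/837.04 = 0.6141.
W = η·Q_H = 0.6141 × 159 = 97.6 MW.

Ẇ ≈ 97.6 MW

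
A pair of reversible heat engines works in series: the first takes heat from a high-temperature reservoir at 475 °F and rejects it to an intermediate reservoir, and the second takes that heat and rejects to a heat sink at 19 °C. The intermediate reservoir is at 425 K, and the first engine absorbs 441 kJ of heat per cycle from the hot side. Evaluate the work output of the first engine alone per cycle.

W₁ ≈ 80.1 kJ

T_H = 475 °F → (475 − 32) × 5/9 = 246.11 °C = 519.26 K.
T_C = 19 °C → 19 + 273.15 = 292.15 K.
First-stage efficiency η₁ = 1 − T_m/T_H = 1 − 425.00/519.26 = 0.1815.
W₁ = η₁·Q_H = 0.1815 × 441 = 80.1 kJ.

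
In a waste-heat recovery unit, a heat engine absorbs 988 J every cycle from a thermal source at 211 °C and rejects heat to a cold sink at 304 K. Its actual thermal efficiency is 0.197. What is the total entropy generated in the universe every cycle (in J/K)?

T_H = 211 °C → 211 + 273.15 = 484.15 K.
W = η·Q_H = 0.197 × 988 = 194.6 J, so Q_C = Q_H − W = 793.4 J.
Entropy balance on the reservoirs: −Q_H/T_H = -2.041 J/K, +Q_C/T_C = 2.610 J/K.
ΔS_univ = −Q_H/T_H + Q_C/T_C = 0.5691 J/K (> 0, since η = 0.197 < η_Carnot = 0.372).

ΔS_univ ≈ 0.5691 J/K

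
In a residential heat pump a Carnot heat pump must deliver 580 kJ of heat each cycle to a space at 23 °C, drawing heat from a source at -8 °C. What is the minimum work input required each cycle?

T_H = 23 °C → 23 + 273.15 = 296.15 K.
T_C = -8 °C → -8 + 273.15 = 265.15 K.
The Carnot heat-pump COP is COP_HP = T_H/(T_H − T_C) = 296.15/31.00 = 9.5532.
W = Q_H/COP_HP = 580/9.5532 = 60.7 kJ.

W_in ≈ 60.7 kJ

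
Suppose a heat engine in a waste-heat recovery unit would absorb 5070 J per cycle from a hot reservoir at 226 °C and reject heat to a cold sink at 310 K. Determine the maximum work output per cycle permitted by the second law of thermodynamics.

W_max ≈ 1920 J

T_H = 226 °C → 226 + 273.15 = 499.15 K.
The second-law ceiling is the Carnot efficiency, η_max = 1 − T_C/T_H = 1 − 310.00/499.15 = 0.3789.
W_max = η_max · Q_H = 0.3789 × 5070 = 1920 J.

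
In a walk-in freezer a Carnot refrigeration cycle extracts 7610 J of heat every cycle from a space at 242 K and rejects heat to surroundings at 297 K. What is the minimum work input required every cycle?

W_in ≈ 1730 J

Carnot COP: COP_R = T_C/(T_H − T_C) = 242.00/55.00 = 4.4000.
W = Q_C/COP_R = 7610/4.4000 = 1730 J.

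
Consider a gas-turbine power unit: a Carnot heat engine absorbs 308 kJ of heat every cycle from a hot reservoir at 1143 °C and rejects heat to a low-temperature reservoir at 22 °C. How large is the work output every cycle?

W ≈ 244 kJ

T_H = 1143 °C → 1143 + 273.15 = 1416.15 K.
T_C = 22 °C → 22 + 273.15 = 295.15 K.
For a reversible engine, η = 1 − T_C/T_H = 1 − 295.15/1416.15 = 0.7916.
W = η·Q_H = 0.7916 × 308 = 244 kJ.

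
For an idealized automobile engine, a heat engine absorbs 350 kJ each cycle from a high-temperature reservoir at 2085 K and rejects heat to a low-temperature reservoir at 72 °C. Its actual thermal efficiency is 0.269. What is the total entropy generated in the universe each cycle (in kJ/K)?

ΔS_univ ≈ 0.5734 kJ/K

T_C = 72 °C → 72 + 273.15 = 345.15 K.
W = η·Q_H = 0.269 × 350 = 94.15 kJ, so Q_C = Q_H − W = 255.8 kJ.
The hot reservoir loses entropy Q_H/T_H = 350/2085.00 = 0.1679 kJ/K; the cold reservoir gains Q_C/T_C = 255.8/345.15 = 0.7413 kJ/K.
ΔS_univ = −Q_H/T_H + Q_C/T_C = 0.5734 kJ/K (> 0, since η = 0.269 < η_Carnot = 0.834).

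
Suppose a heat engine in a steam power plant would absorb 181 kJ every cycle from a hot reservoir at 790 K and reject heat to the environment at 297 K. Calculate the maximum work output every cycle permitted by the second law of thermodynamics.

W_max ≈ 113.0 kJ

The upper bound on efficiency is η_max = 1 − T_C/T_H = 1 − 297.00/790.00 = 0.6241.
W_max = η_max · Q_H = 0.6241 × 181 = 113.0 kJ.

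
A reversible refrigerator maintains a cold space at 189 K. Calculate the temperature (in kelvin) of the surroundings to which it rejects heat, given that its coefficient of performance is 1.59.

T_H ≈ 307.9 K

COP_R = T_C/(T_H − T_C) ⇒ T_H = T_C·(1 + 1/COP_R) = 189.00 × (1 + 1/1.59) = 307.9 K.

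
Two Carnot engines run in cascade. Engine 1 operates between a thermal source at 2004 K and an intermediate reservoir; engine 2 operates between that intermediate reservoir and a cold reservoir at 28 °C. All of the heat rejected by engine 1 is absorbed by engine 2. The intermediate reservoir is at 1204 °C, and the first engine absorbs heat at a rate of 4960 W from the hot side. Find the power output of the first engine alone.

Ẇ₁ ≈ 1304 W

T_C = 28 °C → 28 + 273.15 = 301.15 K.
T_m = 1204 °C → 1204 + 273.15 = 1477.15 K.
First-stage efficiency η₁ = 1 − T_m/T_H = 1 − 1477.15/2004.00 = 0.2629.
W₁ = η₁·Q_H = 0.2629 × 4960 = 1304 W.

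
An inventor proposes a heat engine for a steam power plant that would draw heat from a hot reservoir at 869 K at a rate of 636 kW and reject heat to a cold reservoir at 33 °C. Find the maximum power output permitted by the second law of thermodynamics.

T_C = 33 °C → 33 + 273.15 = 306.15 K.
By the Carnot theorem, η_max = 1 − T_C/T_H = 1 − 306.15/869.00 = 0.6477.
W_max = η_max · Q_H = 0.6477 × 636 = 411.9 kW.

Ẇ_max ≈ 411.9 kW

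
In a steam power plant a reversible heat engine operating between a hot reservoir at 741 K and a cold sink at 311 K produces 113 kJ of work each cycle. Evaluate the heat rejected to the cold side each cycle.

Q_C ≈ 81.7 kJ

The Carnot efficiency is η = 1 − T_C/T_H = 1 − 311.00/741.00 = 0.5803.
Since Q_C/Q_H = T_C/T_H and Q_H = W/η, Q_C = W·T_C/(T_H − T_C) = 113 × 311.00/430.00 = 81.7 kJ.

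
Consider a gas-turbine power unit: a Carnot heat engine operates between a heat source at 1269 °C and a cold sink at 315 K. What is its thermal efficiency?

T_H = 1269 °C → 1269 + 273.15 = 1542.15 K.
The Carnot efficiency is η = 1 − T_C/T_H = 1 − 315.00/1542.15 = 0.796.

η ≈ 0.796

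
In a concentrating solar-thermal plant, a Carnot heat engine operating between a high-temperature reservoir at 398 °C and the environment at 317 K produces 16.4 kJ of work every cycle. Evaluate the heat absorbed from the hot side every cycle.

T_H = 398 °C → 398 + 273.15 = 671.15 K.
For a reversible engine, η = 1 − T_C/T_H = 1 − 317.00/671.15 = 0.5277.
Q_H = W/η = 16.4/0.5277 = 31.08 kJ.

Q_H ≈ 31.08 kJ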